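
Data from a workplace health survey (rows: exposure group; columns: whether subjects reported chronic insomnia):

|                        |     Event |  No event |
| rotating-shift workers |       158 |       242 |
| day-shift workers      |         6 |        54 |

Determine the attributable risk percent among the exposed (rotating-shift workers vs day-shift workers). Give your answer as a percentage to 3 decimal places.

risk, rotating-shift workers = 158/400 = 0.3950
risk, day-shift workers = 6/60 = 0.1000
AR% = (0.3950 − 0.1000) / 0.3950 = 0.7468 → 74.684%

74.684%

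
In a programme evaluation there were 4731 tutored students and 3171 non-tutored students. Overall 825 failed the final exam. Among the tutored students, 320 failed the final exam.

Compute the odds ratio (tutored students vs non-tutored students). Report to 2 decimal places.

OR ≈ 0.38

tutored students without the outcome: 4731 − 320 = 4411
non-tutored students with the outcome: 825 − 320 = 505
non-tutored students without the outcome: 3171 − 505 = 2666
OR = (320 × 2666) / (4411 × 505) = 853120/2227555 ≈ 0.38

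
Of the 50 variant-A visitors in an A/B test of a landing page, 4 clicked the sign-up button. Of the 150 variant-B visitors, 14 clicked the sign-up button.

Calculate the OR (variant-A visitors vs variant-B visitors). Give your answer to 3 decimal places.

OR = (4 × 136) / (46 × 14) = 544/644 ≈ 0.845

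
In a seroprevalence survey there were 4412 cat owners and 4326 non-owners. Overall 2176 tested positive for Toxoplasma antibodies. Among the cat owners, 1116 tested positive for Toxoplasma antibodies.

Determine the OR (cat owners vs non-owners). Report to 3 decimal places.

OR: 1.043

cat owners without the outcome: 4412 − 1116 = 3296
non-owners with the outcome: 2176 − 1116 = 1060
non-owners without the outcome: 4326 − 1060 = 3266
odds, cat owners = 1116/3296 = 0.3386
odds, non-owners = 1060/3266 = 0.3246
OR = 0.3386 / 0.3246 = 1.043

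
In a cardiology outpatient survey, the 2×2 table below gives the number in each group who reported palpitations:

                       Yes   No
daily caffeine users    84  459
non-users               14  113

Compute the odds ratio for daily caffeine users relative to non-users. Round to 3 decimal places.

OR: 1.477

odds, daily caffeine users = 84/459 = 0.1830
odds, non-users = 14/113 = 0.1239
OR = 0.1830 / 0.1239 = 1.477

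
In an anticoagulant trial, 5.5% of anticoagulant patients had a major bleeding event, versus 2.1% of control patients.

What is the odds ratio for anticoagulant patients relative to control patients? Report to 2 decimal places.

2.71

odds, anticoagulant patients = 0.05500/0.94500 = 0.05820
odds, control patients = 0.02100/0.97900 = 0.02145
OR = 0.05820 / 0.02145 = 2.71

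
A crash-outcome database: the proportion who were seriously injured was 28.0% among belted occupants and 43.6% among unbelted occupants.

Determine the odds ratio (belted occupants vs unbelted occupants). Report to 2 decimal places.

0.50

odds, belted occupants = 0.2800/0.7200 = 0.3889
odds, unbelted occupants = 0.4360/0.5640 = 0.7730
OR = 0.3889 / 0.7730 = 0.50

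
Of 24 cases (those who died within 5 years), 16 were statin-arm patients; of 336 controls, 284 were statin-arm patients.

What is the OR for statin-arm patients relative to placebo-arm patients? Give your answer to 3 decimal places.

OR: 0.366

odds, statin-arm patients = 16/284 = 0.0563
odds, placebo-arm patients = 8/52 = 0.1538
OR = 0.0563 / 0.1538 = 0.366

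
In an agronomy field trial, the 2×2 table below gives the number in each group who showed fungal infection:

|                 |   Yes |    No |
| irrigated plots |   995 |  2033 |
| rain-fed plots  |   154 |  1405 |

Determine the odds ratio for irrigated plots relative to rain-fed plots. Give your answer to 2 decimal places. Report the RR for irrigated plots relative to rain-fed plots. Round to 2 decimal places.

odds, irrigated plots = 995/2033 = 0.4894
odds, rain-fed plots = 154/1405 = 0.1096
OR = 0.4894 / 0.1096 = 4.47
risk, irrigated plots = 995/3028 = 0.3286
risk, rain-fed plots = 154/1559 = 0.0988
RR = 0.3286 / 0.0988 = 3.33

OR = 4.47; RR = 3.33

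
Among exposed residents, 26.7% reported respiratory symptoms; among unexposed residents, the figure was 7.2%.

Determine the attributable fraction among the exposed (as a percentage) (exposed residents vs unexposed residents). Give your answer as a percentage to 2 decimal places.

AR% = (0.2670 − 0.0720) / 0.2670 = 0.7303 → 73.03%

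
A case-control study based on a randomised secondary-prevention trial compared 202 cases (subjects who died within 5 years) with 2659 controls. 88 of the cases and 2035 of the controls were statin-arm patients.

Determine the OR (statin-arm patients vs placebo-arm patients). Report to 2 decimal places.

OR = (88 × 624) / (2035 × 114) = 54912/231990 ≈ 0.24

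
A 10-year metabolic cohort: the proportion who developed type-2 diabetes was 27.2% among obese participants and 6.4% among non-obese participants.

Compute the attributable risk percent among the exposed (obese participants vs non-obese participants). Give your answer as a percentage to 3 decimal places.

AR% = (0.2720 − 0.0640) / 0.2720 = 0.7647 → 76.471%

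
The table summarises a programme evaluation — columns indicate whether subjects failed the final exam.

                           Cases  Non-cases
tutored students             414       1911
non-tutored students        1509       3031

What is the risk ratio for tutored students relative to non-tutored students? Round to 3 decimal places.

risk, tutored students = 414/2325 = 0.1781
risk, non-tutored students = 1509/4540 = 0.3324
RR = 0.1781 / 0.3324 = 0.536

RR ≈ 0.536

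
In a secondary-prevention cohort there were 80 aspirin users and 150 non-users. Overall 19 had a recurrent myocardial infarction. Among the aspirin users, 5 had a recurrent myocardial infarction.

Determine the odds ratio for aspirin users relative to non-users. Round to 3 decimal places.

0.648

aspirin users without the outcome: 80 − 5 = 75
non-users with the outcome: 19 − 5 = 14
non-users without the outcome: 150 − 14 = 136
OR = (5 × 136) / (75 × 14) = 680/1050 ≈ 0.648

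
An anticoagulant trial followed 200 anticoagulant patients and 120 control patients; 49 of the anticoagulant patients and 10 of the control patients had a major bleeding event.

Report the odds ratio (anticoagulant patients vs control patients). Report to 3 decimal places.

3.570

odds, anticoagulant patients = 49/151 = 0.3245
odds, control patients = 10/110 = 0.0909
OR = 0.3245 / 0.0909 = 3.570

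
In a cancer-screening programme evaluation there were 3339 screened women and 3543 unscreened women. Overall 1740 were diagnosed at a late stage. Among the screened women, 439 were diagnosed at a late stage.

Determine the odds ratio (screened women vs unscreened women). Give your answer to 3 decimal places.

screened women without the outcome: 3339 − 439 = 2900
unscreened women with the outcome: 1740 − 439 = 1301
unscreened women without the outcome: 3543 − 1301 = 2242
odds, screened women = 439/2900 = 0.1514
odds, unscreened women = 1301/2242 = 0.5803
OR = 0.1514 / 0.5803 = 0.261

OR: 0.261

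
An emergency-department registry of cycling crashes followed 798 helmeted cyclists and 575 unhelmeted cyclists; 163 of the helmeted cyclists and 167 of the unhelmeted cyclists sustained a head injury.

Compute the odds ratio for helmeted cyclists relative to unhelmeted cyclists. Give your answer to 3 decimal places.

odds, helmeted cyclists = 163/635 = 0.2567
odds, unhelmeted cyclists = 167/408 = 0.4093
OR = 0.2567 / 0.4093 = 0.627

OR ≈ 0.627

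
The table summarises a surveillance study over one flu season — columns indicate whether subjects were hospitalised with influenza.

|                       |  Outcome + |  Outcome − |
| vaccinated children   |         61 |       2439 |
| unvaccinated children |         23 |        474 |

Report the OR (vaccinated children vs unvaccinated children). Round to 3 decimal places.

OR = (61 × 474) / (2439 × 23) = 28914/56097 ≈ 0.515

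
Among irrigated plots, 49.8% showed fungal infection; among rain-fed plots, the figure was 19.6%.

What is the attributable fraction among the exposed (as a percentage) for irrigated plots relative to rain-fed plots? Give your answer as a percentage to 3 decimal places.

AR% = (0.4980 − 0.1960) / 0.4980 = 0.6064 → 60.643%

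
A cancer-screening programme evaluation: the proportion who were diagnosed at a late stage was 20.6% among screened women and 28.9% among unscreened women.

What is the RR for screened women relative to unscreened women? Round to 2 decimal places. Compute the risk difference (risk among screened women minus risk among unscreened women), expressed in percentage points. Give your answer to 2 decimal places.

RR = 0.71; RD = -8.30

RR = 0.2060 / 0.2890 = 0.71
risk difference = 0.2060 − 0.2890 = -0.0830 → -8.30 percentage points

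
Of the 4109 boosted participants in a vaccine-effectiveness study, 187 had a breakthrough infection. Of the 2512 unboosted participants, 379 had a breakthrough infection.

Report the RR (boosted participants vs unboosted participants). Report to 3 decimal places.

0.302

risk, boosted participants = 187/4109 = 0.04551
risk, unboosted participants = 379/2512 = 0.15088
RR = 0.04551 / 0.15088 = 0.302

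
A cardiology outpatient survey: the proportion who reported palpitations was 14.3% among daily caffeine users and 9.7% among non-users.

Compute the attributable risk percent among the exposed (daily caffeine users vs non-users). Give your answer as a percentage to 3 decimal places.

AR% = (0.1430 − 0.0970) / 0.1430 = 0.3217 → 32.168%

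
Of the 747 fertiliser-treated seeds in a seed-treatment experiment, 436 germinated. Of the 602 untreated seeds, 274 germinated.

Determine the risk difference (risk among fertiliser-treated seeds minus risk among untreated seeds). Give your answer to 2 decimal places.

risk, fertiliser-treated seeds = 436/747 = 0.5837
risk, untreated seeds = 274/602 = 0.4551
risk difference = 0.5837 − 0.4551 = 0.13

RD ≈ 0.13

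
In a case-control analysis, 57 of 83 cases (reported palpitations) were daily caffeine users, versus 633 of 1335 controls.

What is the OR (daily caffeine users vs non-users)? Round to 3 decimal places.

odds, daily caffeine users = 57/633 = 0.09005
odds, non-users = 26/702 = 0.03704
OR = 0.09005 / 0.03704 = 2.431

OR: 2.431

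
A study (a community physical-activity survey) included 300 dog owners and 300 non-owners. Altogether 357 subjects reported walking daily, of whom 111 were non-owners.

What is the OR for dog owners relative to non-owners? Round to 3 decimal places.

dog owners with the outcome: 357 − 111 = 246
dog owners without the outcome: 300 − 246 = 54
non-owners without the outcome: 300 − 111 = 189
OR = (246 × 189) / (54 × 111) = 46494/5994 ≈ 7.757

OR ≈ 7.757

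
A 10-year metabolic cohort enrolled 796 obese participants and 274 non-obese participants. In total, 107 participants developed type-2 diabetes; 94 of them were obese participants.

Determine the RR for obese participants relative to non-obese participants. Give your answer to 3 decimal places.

RR ≈ 2.489

obese participants without the outcome: 796 − 94 = 702
non-obese participants with the outcome: 107 − 94 = 13
non-obese participants without the outcome: 274 − 13 = 261
risk, obese participants = 94/796 = 0.11809
risk, non-obese participants = 13/274 = 0.04745
RR = 0.11809 / 0.04745 = 2.489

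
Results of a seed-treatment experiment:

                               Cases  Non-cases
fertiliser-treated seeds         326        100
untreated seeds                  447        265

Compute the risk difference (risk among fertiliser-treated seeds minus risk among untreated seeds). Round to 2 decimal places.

RD ≈ 0.14

risk, fertiliser-treated seeds = 326/426 = 0.7653
risk, untreated seeds = 447/712 = 0.6278
risk difference = 0.7653 − 0.6278 = 0.14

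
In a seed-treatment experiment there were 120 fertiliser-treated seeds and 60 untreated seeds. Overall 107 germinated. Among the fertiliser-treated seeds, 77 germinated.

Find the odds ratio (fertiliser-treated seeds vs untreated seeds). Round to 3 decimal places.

fertiliser-treated seeds without the outcome: 120 − 77 = 43
untreated seeds with the outcome: 107 − 77 = 30
untreated seeds without the outcome: 60 − 30 = 30
odds, fertiliser-treated seeds = 77/43 = 1.7907
odds, untreated seeds = 30/30 = 1.0000
OR = 1.7907 / 1.0000 = 1.791

1.791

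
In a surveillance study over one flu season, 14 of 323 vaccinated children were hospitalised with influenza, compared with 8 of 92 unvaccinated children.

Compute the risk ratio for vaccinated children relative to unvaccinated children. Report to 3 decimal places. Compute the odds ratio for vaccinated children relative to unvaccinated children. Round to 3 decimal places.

RR = 0.498; OR = 0.476

risk, vaccinated children = 14/323 = 0.04334
risk, unvaccinated children = 8/92 = 0.08696
RR = 0.04334 / 0.08696 = 0.498
odds, vaccinated children = 14/309 = 0.04531
odds, unvaccinated children = 8/84 = 0.09524
OR = 0.04531 / 0.09524 = 0.476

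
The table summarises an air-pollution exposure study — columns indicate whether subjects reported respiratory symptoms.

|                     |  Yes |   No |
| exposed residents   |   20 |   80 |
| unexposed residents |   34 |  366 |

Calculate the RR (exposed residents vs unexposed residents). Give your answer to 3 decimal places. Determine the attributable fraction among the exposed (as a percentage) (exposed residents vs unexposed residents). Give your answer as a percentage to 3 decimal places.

RR = 2.353; AR% = 57.500%

risk, exposed residents = 20/100 = 0.2000
risk, unexposed residents = 34/400 = 0.0850
RR = 0.2000 / 0.0850 = 2.353
AR% = (0.2000 − 0.0850) / 0.2000 = 0.5750 → 57.500%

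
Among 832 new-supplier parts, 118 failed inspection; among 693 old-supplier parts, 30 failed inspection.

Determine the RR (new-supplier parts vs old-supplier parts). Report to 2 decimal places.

3.28

risk, new-supplier parts = 118/832 = 0.14183
risk, old-supplier parts = 30/693 = 0.04329
RR = 0.14183 / 0.04329 = 3.28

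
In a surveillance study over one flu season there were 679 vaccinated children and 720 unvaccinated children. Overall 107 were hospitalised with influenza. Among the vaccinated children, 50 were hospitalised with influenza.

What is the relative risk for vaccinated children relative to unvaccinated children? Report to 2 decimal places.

vaccinated children without the outcome: 679 − 50 = 629
unvaccinated children with the outcome: 107 − 50 = 57
unvaccinated children without the outcome: 720 − 57 = 663
risk, vaccinated children = 50/679 = 0.0736
risk, unvaccinated children = 57/720 = 0.0792
RR = 0.0736 / 0.0792 = 0.93

0.93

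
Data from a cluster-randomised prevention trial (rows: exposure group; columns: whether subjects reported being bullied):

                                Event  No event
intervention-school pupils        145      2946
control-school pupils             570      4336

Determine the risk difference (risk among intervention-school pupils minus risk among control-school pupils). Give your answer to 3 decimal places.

risk, intervention-school pupils = 145/3091 = 0.04691
risk, control-school pupils = 570/4906 = 0.11618
risk difference = 0.04691 − 0.11618 = -0.069

-0.069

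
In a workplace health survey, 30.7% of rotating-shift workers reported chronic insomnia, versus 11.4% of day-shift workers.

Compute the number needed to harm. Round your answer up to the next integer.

6

absolute risk difference = 0.193000
1 / 0.193000 = 5.181 → round up → 6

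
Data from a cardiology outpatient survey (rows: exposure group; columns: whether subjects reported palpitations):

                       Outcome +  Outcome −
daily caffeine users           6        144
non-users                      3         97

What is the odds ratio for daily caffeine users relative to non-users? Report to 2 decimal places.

OR: 1.35

odds, daily caffeine users = 6/144 = 0.04167
odds, non-users = 3/97 = 0.03093
OR = 0.04167 / 0.03093 = 1.35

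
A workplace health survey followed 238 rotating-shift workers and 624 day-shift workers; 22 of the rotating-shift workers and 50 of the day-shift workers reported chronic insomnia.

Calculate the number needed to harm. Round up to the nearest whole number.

risk, rotating-shift workers = 22/238 = 0.092437
risk, day-shift workers = 50/624 = 0.080128
absolute risk difference = 0.012309
1 / 0.012309 = 81.241 → round up → 82

NNH: 82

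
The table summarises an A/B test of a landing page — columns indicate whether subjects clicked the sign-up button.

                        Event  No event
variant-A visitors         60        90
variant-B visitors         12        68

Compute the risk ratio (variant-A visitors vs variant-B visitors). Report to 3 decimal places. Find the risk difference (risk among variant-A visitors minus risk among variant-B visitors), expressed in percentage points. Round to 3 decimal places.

risk, variant-A visitors = 60/150 = 0.4000
risk, variant-B visitors = 12/80 = 0.1500
RR = 0.4000 / 0.1500 = 2.667
risk difference = 0.4000 − 0.1500 = 0.2500 → 25.000 percentage points

RR = 2.667; RD = 25.000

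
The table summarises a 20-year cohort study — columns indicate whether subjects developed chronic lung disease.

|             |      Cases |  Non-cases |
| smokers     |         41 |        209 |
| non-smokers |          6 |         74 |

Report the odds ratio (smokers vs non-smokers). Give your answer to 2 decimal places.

OR = (41 × 74) / (209 × 6) = 3034/1254 ≈ 2.42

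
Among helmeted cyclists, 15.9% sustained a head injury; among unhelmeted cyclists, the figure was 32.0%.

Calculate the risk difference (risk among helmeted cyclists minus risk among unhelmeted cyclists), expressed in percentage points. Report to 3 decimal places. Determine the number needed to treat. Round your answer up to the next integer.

risk difference = 0.1590 − 0.3200 = -0.1610 → -16.100 percentage points
absolute risk difference = 0.161000
1 / 0.161000 = 6.211 → round up → 7

RD = -16.100; NNT = 7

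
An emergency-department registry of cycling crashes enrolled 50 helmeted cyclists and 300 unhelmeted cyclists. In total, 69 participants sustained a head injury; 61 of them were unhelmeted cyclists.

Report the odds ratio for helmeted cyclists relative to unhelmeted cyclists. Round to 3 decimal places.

0.746

helmeted cyclists with the outcome: 69 − 61 = 8
helmeted cyclists without the outcome: 50 − 8 = 42
unhelmeted cyclists without the outcome: 300 − 61 = 239
odds, helmeted cyclists = 8/42 = 0.1905
odds, unhelmeted cyclists = 61/239 = 0.2552
OR = 0.1905 / 0.2552 = 0.746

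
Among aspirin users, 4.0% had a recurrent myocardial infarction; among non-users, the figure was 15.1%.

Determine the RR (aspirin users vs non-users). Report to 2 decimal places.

RR = 0.04000 / 0.15100 = 0.26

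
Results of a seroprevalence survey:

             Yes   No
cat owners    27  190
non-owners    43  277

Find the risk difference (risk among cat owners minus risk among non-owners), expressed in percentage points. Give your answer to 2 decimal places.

risk, cat owners = 27/217 = 0.1244
risk, non-owners = 43/320 = 0.1344
risk difference = 0.1244 − 0.1344 = -0.0100 → -1.00 percentage points

RD: -1.00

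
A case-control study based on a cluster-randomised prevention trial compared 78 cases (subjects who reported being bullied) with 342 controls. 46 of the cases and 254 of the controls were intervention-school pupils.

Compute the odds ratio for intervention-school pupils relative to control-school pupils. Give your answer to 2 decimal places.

odds, intervention-school pupils = 46/254 = 0.1811
odds, control-school pupils = 32/88 = 0.3636
OR = 0.1811 / 0.3636 = 0.50

0.50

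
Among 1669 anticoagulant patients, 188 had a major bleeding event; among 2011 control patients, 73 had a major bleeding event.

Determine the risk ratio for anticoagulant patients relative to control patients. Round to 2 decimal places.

3.10

risk, anticoagulant patients = 188/1669 = 0.11264
risk, control patients = 73/2011 = 0.03630
RR = 0.11264 / 0.03630 = 3.10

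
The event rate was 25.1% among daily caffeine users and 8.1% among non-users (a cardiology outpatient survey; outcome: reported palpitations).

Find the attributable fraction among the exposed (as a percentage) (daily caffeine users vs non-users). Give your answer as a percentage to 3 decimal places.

AR% = (0.2510 − 0.0810) / 0.2510 = 0.6773 → 67.729%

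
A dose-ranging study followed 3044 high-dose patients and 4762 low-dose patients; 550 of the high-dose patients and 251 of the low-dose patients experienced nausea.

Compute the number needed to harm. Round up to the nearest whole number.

8

risk, high-dose patients = 550/3044 = 0.180683
risk, low-dose patients = 251/4762 = 0.052709
absolute risk difference = 0.127974
1 / 0.127974 = 7.814 → round up → 8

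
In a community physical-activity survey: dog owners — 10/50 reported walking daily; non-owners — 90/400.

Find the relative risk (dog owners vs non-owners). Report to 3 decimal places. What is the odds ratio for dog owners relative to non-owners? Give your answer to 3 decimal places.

risk, dog owners = 10/50 = 0.2000
risk, non-owners = 90/400 = 0.2250
RR = 0.2000 / 0.2250 = 0.889
odds, dog owners = 10/40 = 0.2500
odds, non-owners = 90/310 = 0.2903
OR = 0.2500 / 0.2903 = 0.861

RR = 0.889; OR = 0.861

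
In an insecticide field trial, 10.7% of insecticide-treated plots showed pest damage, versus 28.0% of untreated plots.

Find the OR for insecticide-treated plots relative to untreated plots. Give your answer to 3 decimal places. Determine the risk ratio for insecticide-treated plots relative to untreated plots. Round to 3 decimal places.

OR = 0.308; RR = 0.382

odds, insecticide-treated plots = 0.1070/0.8930 = 0.1198
odds, untreated plots = 0.2800/0.7200 = 0.3889
OR = 0.1198 / 0.3889 = 0.308
RR = 0.1070 / 0.2800 = 0.382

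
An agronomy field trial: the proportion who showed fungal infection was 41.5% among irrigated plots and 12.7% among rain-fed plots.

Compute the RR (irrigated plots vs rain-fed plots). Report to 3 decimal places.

RR = 0.4150 / 0.1270 = 3.268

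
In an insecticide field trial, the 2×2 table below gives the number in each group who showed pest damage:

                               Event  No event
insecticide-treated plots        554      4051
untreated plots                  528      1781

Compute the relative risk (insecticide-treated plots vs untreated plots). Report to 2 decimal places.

risk, insecticide-treated plots = 554/4605 = 0.1203
risk, untreated plots = 528/2309 = 0.2287
RR = 0.1203 / 0.2287 = 0.53

RR: 0.53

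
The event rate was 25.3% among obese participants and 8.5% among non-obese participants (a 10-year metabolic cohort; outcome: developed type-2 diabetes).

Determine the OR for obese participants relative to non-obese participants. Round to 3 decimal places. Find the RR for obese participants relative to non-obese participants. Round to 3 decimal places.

odds, obese participants = 0.2530/0.7470 = 0.3387
odds, non-obese participants = 0.0850/0.9150 = 0.0929
OR = 0.3387 / 0.0929 = 3.646
RR = 0.2530 / 0.0850 = 2.976

OR = 3.646; RR = 2.976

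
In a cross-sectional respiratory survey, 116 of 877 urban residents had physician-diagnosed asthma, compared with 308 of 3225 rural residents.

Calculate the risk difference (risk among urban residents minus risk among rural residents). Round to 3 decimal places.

RD: 0.037

risk, urban residents = 116/877 = 0.1323
risk, rural residents = 308/3225 = 0.0955
risk difference = 0.1323 − 0.0955 = 0.037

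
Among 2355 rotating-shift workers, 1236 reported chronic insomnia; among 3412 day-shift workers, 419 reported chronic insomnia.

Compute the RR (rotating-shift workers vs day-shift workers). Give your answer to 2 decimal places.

risk, rotating-shift workers = 1236/2355 = 0.5248
risk, day-shift workers = 419/3412 = 0.1228
RR = 0.5248 / 0.1228 = 4.27

4.27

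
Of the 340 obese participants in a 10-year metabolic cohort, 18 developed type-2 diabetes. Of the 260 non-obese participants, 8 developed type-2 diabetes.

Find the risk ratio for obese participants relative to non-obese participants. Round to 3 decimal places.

risk, obese participants = 18/340 = 0.05294
risk, non-obese participants = 8/260 = 0.03077
RR = 0.05294 / 0.03077 = 1.721

RR = 1.721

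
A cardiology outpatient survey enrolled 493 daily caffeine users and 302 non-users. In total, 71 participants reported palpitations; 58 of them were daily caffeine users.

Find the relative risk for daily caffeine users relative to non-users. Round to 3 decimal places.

daily caffeine users without the outcome: 493 − 58 = 435
non-users with the outcome: 71 − 58 = 13
non-users without the outcome: 302 − 13 = 289
risk, daily caffeine users = 58/493 = 0.11765
risk, non-users = 13/302 = 0.04305
RR = 0.11765 / 0.04305 = 2.733

RR ≈ 2.733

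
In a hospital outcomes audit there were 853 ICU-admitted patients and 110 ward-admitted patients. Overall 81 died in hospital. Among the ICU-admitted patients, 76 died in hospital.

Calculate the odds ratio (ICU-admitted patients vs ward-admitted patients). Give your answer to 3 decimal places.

ICU-admitted patients without the outcome: 853 − 76 = 777
ward-admitted patients with the outcome: 81 − 76 = 5
ward-admitted patients without the outcome: 110 − 5 = 105
OR = (76 × 105) / (777 × 5) = 7980/3885 ≈ 2.054

OR: 2.054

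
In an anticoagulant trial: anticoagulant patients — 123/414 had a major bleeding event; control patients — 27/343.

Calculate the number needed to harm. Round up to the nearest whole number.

risk, anticoagulant patients = 123/414 = 0.297101
risk, control patients = 27/343 = 0.078717
absolute risk difference = 0.218384
1 / 0.218384 = 4.579 → round up → 5

5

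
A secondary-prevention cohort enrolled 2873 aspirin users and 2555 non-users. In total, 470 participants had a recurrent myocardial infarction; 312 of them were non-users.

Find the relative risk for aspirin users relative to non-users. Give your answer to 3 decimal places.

aspirin users with the outcome: 470 − 312 = 158
aspirin users without the outcome: 2873 − 158 = 2715
non-users without the outcome: 2555 − 312 = 2243
risk, aspirin users = 158/2873 = 0.0550
risk, non-users = 312/2555 = 0.1221
RR = 0.0550 / 0.1221 = 0.450

RR: 0.450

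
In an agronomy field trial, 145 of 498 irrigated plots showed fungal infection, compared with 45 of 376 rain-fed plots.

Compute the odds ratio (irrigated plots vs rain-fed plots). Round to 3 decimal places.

OR = (145 × 331) / (353 × 45) = 47995/15885 ≈ 3.021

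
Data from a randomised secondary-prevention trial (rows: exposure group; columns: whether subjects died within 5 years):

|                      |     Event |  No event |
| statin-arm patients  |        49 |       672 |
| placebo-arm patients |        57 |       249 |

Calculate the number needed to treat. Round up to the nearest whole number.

NNT = 9

risk, statin-arm patients = 49/721 = 0.067961
risk, placebo-arm patients = 57/306 = 0.186275
absolute risk difference = 0.118313
1 / 0.118313 = 8.452 → round up → 9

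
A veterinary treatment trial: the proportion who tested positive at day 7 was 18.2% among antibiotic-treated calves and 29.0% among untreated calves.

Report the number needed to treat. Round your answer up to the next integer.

absolute risk difference = 0.108000
1 / 0.108000 = 9.259 → round up → 10

NNT ≈ 10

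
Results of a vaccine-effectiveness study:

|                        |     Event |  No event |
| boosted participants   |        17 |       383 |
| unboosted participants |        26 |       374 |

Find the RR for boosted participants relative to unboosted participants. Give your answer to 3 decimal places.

0.654

risk, boosted participants = 17/400 = 0.04250
risk, unboosted participants = 26/400 = 0.06500
RR = 0.04250 / 0.06500 = 0.654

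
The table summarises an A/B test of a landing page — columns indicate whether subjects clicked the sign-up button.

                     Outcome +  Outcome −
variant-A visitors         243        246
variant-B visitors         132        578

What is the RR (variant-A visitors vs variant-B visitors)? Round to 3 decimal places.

2.673

risk, variant-A visitors = 243/489 = 0.4969
risk, variant-B visitors = 132/710 = 0.1859
RR = 0.4969 / 0.1859 = 2.673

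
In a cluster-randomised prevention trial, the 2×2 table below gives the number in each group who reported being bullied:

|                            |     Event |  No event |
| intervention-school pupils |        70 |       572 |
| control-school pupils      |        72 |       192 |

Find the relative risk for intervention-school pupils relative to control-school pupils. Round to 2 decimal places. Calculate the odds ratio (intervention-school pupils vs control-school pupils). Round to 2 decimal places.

RR = 0.40; OR = 0.33

risk, intervention-school pupils = 70/642 = 0.1090
risk, control-school pupils = 72/264 = 0.2727
RR = 0.1090 / 0.2727 = 0.40
OR = (70 × 192) / (572 × 72) = 13440/41184 ≈ 0.33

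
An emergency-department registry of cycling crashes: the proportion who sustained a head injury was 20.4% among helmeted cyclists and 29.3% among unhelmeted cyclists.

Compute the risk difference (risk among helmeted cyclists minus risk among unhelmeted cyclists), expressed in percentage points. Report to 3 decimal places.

risk difference = 0.2040 − 0.2930 = -0.0890 → -8.900 percentage points

-8.900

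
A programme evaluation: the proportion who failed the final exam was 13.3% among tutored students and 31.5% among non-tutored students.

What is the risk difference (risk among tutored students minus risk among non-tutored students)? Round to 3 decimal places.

risk difference = 0.1330 − 0.3150 = -0.182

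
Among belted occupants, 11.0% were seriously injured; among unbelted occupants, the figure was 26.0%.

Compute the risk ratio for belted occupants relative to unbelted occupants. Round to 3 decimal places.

RR = 0.1100 / 0.2600 = 0.423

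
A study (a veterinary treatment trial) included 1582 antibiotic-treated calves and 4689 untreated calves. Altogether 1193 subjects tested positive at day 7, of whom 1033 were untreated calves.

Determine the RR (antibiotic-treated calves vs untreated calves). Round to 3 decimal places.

0.459

antibiotic-treated calves with the outcome: 1193 − 1033 = 160
antibiotic-treated calves without the outcome: 1582 − 160 = 1422
untreated calves without the outcome: 4689 − 1033 = 3656
risk, antibiotic-treated calves = 160/1582 = 0.1011
risk, untreated calves = 1033/4689 = 0.2203
RR = 0.1011 / 0.2203 = 0.459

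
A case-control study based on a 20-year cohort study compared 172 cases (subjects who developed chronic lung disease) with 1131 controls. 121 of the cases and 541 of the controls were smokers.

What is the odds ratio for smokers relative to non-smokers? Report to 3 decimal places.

OR = (121 × 590) / (541 × 51) = 71390/27591 ≈ 2.587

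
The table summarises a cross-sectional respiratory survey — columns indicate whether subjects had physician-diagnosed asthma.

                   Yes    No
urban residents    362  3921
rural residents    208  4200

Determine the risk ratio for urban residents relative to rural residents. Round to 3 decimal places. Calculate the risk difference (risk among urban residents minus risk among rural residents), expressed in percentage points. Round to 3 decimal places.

risk, urban residents = 362/4283 = 0.08452
risk, rural residents = 208/4408 = 0.04719
RR = 0.08452 / 0.04719 = 1.791
risk difference = 0.08452 − 0.04719 = 0.03733 → 3.733 percentage points

RR = 1.791; RD = 3.733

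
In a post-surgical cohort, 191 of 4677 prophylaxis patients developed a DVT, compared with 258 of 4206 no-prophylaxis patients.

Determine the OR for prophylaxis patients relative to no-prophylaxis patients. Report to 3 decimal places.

odds, prophylaxis patients = 191/4486 = 0.04258
odds, no-prophylaxis patients = 258/3948 = 0.06535
OR = 0.04258 / 0.06535 = 0.652

OR = 0.652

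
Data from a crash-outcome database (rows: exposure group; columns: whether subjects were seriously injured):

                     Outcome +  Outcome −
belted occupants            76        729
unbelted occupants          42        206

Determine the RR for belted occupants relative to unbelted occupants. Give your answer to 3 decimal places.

0.557

risk, belted occupants = 76/805 = 0.0944
risk, unbelted occupants = 42/248 = 0.1694
RR = 0.0944 / 0.1694 = 0.557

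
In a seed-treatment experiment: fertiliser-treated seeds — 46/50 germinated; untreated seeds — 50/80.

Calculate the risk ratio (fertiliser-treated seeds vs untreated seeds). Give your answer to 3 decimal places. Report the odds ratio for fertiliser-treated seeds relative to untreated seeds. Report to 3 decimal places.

RR = 1.472; OR = 6.900

risk, fertiliser-treated seeds = 46/50 = 0.9200
risk, untreated seeds = 50/80 = 0.6250
RR = 0.9200 / 0.6250 = 1.472
OR = (46 × 30) / (4 × 50) = 1380/200 ≈ 6.900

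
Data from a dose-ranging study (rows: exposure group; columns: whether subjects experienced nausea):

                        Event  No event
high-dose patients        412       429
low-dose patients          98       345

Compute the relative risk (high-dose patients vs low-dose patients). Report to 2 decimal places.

risk, high-dose patients = 412/841 = 0.4899
risk, low-dose patients = 98/443 = 0.2212
RR = 0.4899 / 0.2212 = 2.21

RR ≈ 2.21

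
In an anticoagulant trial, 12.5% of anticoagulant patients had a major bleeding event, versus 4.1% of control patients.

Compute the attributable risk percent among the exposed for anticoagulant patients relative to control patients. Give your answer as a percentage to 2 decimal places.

AR% = (0.12500 − 0.04100) / 0.12500 = 0.6720 → 67.20%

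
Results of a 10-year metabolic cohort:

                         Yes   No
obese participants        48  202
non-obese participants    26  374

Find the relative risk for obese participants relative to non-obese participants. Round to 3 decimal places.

risk, obese participants = 48/250 = 0.1920
risk, non-obese participants = 26/400 = 0.0650
RR = 0.1920 / 0.0650 = 2.954

RR: 2.954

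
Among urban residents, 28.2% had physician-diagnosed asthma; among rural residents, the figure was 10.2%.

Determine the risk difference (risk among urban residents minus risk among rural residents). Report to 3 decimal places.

risk difference = 0.2820 − 0.1020 = 0.180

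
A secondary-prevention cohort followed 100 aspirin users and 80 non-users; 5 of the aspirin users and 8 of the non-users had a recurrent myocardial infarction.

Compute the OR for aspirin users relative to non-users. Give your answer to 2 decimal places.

OR = (5 × 72) / (95 × 8) = 360/760 ≈ 0.47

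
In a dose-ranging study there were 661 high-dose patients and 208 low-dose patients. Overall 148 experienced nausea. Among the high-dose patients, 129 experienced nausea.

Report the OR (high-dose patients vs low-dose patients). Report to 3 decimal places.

OR ≈ 2.412

high-dose patients without the outcome: 661 − 129 = 532
low-dose patients with the outcome: 148 − 129 = 19
low-dose patients without the outcome: 208 − 19 = 189
OR = (129 × 189) / (532 × 19) = 24381/10108 ≈ 2.412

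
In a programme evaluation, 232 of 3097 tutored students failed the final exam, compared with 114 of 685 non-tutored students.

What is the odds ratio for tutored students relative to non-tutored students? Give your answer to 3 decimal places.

OR = (232 × 571) / (2865 × 114) = 132472/326610 ≈ 0.406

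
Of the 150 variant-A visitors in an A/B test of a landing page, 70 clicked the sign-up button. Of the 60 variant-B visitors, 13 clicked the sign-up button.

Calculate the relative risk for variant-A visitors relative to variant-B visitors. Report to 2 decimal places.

RR: 2.15

risk, variant-A visitors = 70/150 = 0.4667
risk, variant-B visitors = 13/60 = 0.2167
RR = 0.4667 / 0.2167 = 2.15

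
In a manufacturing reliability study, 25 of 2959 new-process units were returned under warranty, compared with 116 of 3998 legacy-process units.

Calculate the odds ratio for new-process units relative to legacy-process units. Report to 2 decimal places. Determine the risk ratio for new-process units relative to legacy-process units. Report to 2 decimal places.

OR = 0.29; RR = 0.29

OR = (25 × 3882) / (2934 × 116) = 97050/340344 ≈ 0.29
risk, new-process units = 25/2959 = 0.00845
risk, legacy-process units = 116/3998 = 0.02901
RR = 0.00845 / 0.02901 = 0.29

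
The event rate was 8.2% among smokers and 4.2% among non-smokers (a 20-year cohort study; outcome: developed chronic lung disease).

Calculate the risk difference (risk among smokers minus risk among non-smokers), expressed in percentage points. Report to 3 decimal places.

RD ≈ 4.000

risk difference = 0.08200 − 0.04200 = 0.04000 → 4.000 percentage points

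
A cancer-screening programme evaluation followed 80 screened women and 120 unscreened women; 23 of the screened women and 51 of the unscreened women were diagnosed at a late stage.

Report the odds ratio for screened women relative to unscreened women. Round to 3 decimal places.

OR = (23 × 69) / (57 × 51) = 1587/2907 ≈ 0.546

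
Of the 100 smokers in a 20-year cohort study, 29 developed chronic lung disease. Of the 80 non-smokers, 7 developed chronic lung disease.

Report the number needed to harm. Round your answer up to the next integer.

risk, smokers = 29/100 = 0.290000
risk, non-smokers = 7/80 = 0.087500
absolute risk difference = 0.202500
1 / 0.202500 = 4.938 → round up → 5

5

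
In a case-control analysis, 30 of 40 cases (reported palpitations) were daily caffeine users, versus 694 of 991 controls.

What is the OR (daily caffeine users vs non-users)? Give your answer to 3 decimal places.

OR = (30 × 297) / (694 × 10) = 8910/6940 ≈ 1.284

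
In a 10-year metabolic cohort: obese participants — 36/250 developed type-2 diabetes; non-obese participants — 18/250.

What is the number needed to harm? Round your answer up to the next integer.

risk, obese participants = 36/250 = 0.144000
risk, non-obese participants = 18/250 = 0.072000
absolute risk difference = 0.072000
1 / 0.072000 = 13.889 → round up → 14

14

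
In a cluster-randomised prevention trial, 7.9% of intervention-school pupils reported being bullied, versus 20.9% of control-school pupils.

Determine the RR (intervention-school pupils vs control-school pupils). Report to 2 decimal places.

RR = 0.0790 / 0.2090 = 0.38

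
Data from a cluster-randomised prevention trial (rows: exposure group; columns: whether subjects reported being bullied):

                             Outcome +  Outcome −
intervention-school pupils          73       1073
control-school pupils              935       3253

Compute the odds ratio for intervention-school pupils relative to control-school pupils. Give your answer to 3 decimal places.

OR = (73 × 3253) / (1073 × 935) = 237469/1003255 ≈ 0.237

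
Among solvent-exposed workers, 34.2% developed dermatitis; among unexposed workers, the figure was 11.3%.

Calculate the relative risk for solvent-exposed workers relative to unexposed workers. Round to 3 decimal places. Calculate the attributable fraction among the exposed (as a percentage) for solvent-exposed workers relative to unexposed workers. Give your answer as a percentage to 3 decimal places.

RR = 0.3420 / 0.1130 = 3.027
AR% = (0.3420 − 0.1130) / 0.3420 = 0.6696 → 66.959%

RR = 3.027; AR% = 66.959%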